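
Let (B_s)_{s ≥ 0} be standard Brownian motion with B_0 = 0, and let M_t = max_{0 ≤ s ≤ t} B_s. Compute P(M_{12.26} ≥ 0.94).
P(M_{12.26} ≥ 0.94) = 2·P(B_{12.26} ≥ 0.94) = 2(1 − Φ(0.94/√12.26)) ≈ 0.7883

By the reflection principle for Brownian motion, P(M_t ≥ a) = 2 · P(B_t ≥ a) for a ≥ 0. Since B_t ~ N(0, t), P(B_t ≥ 0.94) = 1 − Φ(0.94/√t) = 1 − Φ(0.94/√12.26) = 1 − Φ(0.2685). So
  P(M_{12.26} ≥ 0.94) = 2(1 − Φ(0.2685)) ≈ 0.7883.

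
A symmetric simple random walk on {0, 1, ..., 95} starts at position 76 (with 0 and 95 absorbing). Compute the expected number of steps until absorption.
E[τ | X_0 = 76] = 1444

Let v_k = E[τ | X_0 = k]. Boundary: v_0 = v_95 = 0. Recurrence: v_k = 1 + (v_{k-1} + v_{k+1})/2 for 1 ≤ k ≤ 94. The particular solution to v_k − (v_{k-1} + v_{k+1})/2 = 1 is v_k = −k^2. Adding homogeneous solution A + B k and matching boundaries gives v_k = k (95 − k). Substituting k = 76: v_76 = 76 · 19 = 1444.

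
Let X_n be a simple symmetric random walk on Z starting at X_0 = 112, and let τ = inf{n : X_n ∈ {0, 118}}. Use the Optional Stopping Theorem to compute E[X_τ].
E[X_τ] = 112

X_n is a martingale and τ is a bounded-mean stopping time (indeed τ is finite a.s. with bounded expectation since the walk is in a bounded region). By the OST, E[X_τ] = E[X_0] = 112. Equivalently: E[X_τ] = 118 · P(hit 118 first) + 0 · P(hit 0 first) = 118 · (112/118) = 112.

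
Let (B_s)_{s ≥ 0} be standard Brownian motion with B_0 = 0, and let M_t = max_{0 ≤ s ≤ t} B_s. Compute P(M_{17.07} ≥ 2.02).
P(M_{17.07} ≥ 2.02) = 2·P(B_{17.07} ≥ 2.02) = 2(1 − Φ(2.02/√17.07)) ≈ 0.6249

By the reflection principle for Brownian motion, P(M_t ≥ a) = 2 · P(B_t ≥ a) for a ≥ 0. Since B_t ~ N(0, t), P(B_t ≥ 2.02) = 1 − Φ(2.02/√t) = 1 − Φ(2.02/√17.07) = 1 − Φ(0.4889). So
  P(M_{17.07} ≥ 2.02) = 2(1 − Φ(0.4889)) ≈ 0.6249.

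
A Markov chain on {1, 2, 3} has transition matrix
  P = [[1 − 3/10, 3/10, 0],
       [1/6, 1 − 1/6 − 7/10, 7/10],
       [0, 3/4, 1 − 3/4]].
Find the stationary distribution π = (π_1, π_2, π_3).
π = (25/112, 45/112, 3/8)

This is a birth-death chain on three states, which satisfies detailed balance: π_1 · P_{12} = π_2 · P_{21} and π_2 · P_{23} = π_3 · P_{32}.
From π_1 · 3/10 = π_2 · 1/6: π_2/π_1 = (3/10)/(1/6) = 9/5.
From π_2 · 7/10 = π_3 · 3/4: π_3/π_2 = (7/10)/(3/4) = 14/15.
Take π_1 proportional to 1; then unnormalized π = (1, 9/5, 42/25). Normalize by dividing by the sum 112/25:
  π = (25/112, 45/112, 3/8).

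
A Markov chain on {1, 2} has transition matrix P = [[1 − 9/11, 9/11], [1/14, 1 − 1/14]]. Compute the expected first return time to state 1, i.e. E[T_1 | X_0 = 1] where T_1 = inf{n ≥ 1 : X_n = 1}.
E[T_1 | X_0 = 1] = 1/π_1 = 137/11

For an irreducible recurrent Markov chain with stationary distribution π, E[T_i | X_0 = i] = 1/π_i (Kac's formula). Here π_1 = (1/14)/(9/11 + 1/14) = (1/14)/(137/154) = 11/137, so E[T_1 | X_0 = 1] = 1/π_1 = (9/11 + 1/14)/(1/14) = (137/154)/(1/14) = 137/11.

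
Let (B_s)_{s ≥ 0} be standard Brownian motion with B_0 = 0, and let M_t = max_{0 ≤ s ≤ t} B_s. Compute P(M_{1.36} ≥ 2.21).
P(M_{1.36} ≥ 2.21) = 2·P(B_{1.36} ≥ 2.21) = 2(1 − Φ(2.21/√1.36)) ≈ 0.0581

By the reflection principle for Brownian motion, P(M_t ≥ a) = 2 · P(B_t ≥ a) for a ≥ 0. Since B_t ~ N(0, t), P(B_t ≥ 2.21) = 1 − Φ(2.21/√t) = 1 − Φ(2.21/√1.36) = 1 − Φ(1.8951). So
  P(M_{1.36} ≥ 2.21) = 2(1 − Φ(1.8951)) ≈ 0.0581.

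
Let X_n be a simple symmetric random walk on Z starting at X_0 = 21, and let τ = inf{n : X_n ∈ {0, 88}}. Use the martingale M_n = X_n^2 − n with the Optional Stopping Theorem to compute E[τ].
E[τ] = 1407

M_n = X_n^2 − n is a martingale (since E[X_{n+1}^2 | F_n] = X_n^2 + 1). By OST (τ has finite mean in a bounded region), E[M_τ] = E[M_0] = X_0^2 − 0 = 21^2 = 441. Also E[M_τ] = E[X_τ^2] − E[τ]. The walk exits at 0 or 88, with P(hit 88 first) = 21/88, so E[X_τ^2] = 88^2 · 21/88 + 0 = 1848. Thus E[τ] = E[X_τ^2] − E[M_τ] = 1848 − 441 = 1407 = 21(88 − 21) = 1407.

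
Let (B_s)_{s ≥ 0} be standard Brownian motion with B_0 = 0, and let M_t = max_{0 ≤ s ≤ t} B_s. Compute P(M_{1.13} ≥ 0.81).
P(M_{1.13} ≥ 0.81) = 2·P(B_{1.13} ≥ 0.81) = 2(1 − Φ(0.81/√1.13)) ≈ 0.4461

By the reflection principle for Brownian motion, P(M_t ≥ a) = 2 · P(B_t ≥ a) for a ≥ 0. Since B_t ~ N(0, t), P(B_t ≥ 0.81) = 1 − Φ(0.81/√t) = 1 − Φ(0.81/√1.13) = 1 − Φ(0.7620). So
  P(M_{1.13} ≥ 0.81) = 2(1 − Φ(0.7620)) ≈ 0.4461.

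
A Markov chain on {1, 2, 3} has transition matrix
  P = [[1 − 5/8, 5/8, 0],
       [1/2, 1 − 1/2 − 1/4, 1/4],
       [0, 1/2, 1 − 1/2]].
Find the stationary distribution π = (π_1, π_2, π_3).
π = (8/23, 10/23, 5/23)

This is a birth-death chain on three states, which satisfies detailed balance: π_1 · P_{12} = π_2 · P_{21} and π_2 · P_{23} = π_3 · P_{32}.
From π_1 · 5/8 = π_2 · 1/2: π_2/π_1 = (5/8)/(1/2) = 5/4.
From π_2 · 1/4 = π_3 · 1/2: π_3/π_2 = (1/4)/(1/2) = 1/2.
Take π_1 proportional to 1; then unnormalized π = (1, 5/4, 5/8). Normalize by dividing by the sum 23/8:
  π = (8/23, 10/23, 5/23).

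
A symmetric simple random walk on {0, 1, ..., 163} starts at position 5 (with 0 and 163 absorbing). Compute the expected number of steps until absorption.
E[τ | X_0 = 5] = 790

Let v_k = E[τ | X_0 = k]. Boundary: v_0 = v_163 = 0. Recurrence: v_k = 1 + (v_{k-1} + v_{k+1})/2 for 1 ≤ k ≤ 162. The particular solution to v_k − (v_{k-1} + v_{k+1})/2 = 1 is v_k = −k^2. Adding homogeneous solution A + B k and matching boundaries gives v_k = k (163 − k). Substituting k = 5: v_5 = 5 · 158 = 790.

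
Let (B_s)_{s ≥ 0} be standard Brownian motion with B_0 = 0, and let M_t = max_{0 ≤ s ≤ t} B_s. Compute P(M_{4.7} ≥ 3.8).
P(M_{4.7} ≥ 3.8) = 2·P(B_{4.7} ≥ 3.8) = 2(1 − Φ(3.8/√4.7)) ≈ 0.0796

By the reflection principle for Brownian motion, P(M_t ≥ a) = 2 · P(B_t ≥ a) for a ≥ 0. Since B_t ~ N(0, t), P(B_t ≥ 3.8) = 1 − Φ(3.8/√t) = 1 − Φ(3.8/√4.7) = 1 − Φ(1.7528). So
  P(M_{4.7} ≥ 3.8) = 2(1 − Φ(1.7528)) ≈ 0.0796.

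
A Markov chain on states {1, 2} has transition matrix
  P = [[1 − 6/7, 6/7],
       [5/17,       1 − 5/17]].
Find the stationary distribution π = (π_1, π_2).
π_1 = 35/137, π_2 = 102/137

Solve πP = π with π_1 + π_2 = 1. From πP = π: π_1 · (1 − 6/7) + π_2 · 5/17 = π_1 ⇒ π_2 · 5/17 = π_1 · 6/7 ⇒ π_2/π_1 = (6/7)/(5/17) = 102/35. Together with π_1 + π_2 = 1:
  π_1 = (5/17)/(6/7 + 5/17) = (5/17)/(137/119) = 35/137,
  π_2 = (6/7)/(6/7 + 5/17) = (6/7)/(137/119) = 102/137.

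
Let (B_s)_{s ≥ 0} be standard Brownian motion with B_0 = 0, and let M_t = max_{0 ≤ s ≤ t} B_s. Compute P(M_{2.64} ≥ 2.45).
P(M_{2.64} ≥ 2.45) = 2·P(B_{2.64} ≥ 2.45) = 2(1 − Φ(2.45/√2.64)) ≈ 0.1316

By the reflection principle for Brownian motion, P(M_t ≥ a) = 2 · P(B_t ≥ a) for a ≥ 0. Since B_t ~ N(0, t), P(B_t ≥ 2.45) = 1 − Φ(2.45/√t) = 1 − Φ(2.45/√2.64) = 1 − Φ(1.5079). So
  P(M_{2.64} ≥ 2.45) = 2(1 − Φ(1.5079)) ≈ 0.1316.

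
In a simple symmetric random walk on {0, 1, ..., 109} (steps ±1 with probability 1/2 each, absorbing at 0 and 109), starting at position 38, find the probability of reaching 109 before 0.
P(hit 109 before 0) = 38/109

Let u_k = P(hit 109 before 0 | start at k). Then u_0 = 0, u_109 = 1, and u_k = u_{k-1}/2 + u_{k+1}/2 for 1 ≤ k ≤ 108. This harmonic recurrence is solved by u_k = k/109, giving u_38 = 38/109.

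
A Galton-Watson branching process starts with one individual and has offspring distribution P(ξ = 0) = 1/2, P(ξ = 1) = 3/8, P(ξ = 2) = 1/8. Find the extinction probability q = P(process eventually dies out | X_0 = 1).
q = 1

Mean offspring μ = 0·1/2 + 1·3/8 + 2·1/8 = 5/8 ≤ 1. For μ ≤ 1 with offspring not concentrated at 1, the Galton-Watson process goes extinct almost surely, so q = 1.
(Algebraic check: The pgf is f(s) = 1/2 + 3/8·s + 1/8·s². The extinction probability q is the smallest fixed point of f in [0, 1]. Setting s = f(s):
  1/8·s² + (3/8 − 1)·s + 1/2 = 0
  1/8·s² − (1/2 + 1/8)·s + 1/2 = 0
which factors as (s − 1)·(1/8·s − 1/2) = 0, giving roots s = 1 and s = (1/2)/(1/8) = 4. Since 4 ≥ 1, the smallest root in [0, 1] is s = 1.)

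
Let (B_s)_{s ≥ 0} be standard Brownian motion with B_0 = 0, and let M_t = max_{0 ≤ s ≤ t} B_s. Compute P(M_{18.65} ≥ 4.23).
P(M_{18.65} ≥ 4.23) = 2·P(B_{18.65} ≥ 4.23) = 2(1 − Φ(4.23/√18.65)) ≈ 0.3273

By the reflection principle for Brownian motion, P(M_t ≥ a) = 2 · P(B_t ≥ a) for a ≥ 0. Since B_t ~ N(0, t), P(B_t ≥ 4.23) = 1 − Φ(4.23/√t) = 1 − Φ(4.23/√18.65) = 1 − Φ(0.9795). So
  P(M_{18.65} ≥ 4.23) = 2(1 − Φ(0.9795)) ≈ 0.3273.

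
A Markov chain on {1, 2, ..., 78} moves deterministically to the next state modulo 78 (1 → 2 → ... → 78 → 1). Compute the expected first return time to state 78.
E[T_78 | X_0 = 78] = 78

The chain cycles deterministically, so starting at state 78 it returns in exactly 78 steps. Equivalently, the stationary distribution is uniform π_j = 1/78 for every state j, so by Kac's formula E[T_78] = 1/π_78 = 78.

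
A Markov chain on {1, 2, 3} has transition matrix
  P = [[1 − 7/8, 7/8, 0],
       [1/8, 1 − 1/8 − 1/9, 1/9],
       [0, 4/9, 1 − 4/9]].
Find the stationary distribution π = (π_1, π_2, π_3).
π = (4/39, 28/39, 7/39)

This is a birth-death chain on three states, which satisfies detailed balance: π_1 · P_{12} = π_2 · P_{21} and π_2 · P_{23} = π_3 · P_{32}.
From π_1 · 7/8 = π_2 · 1/8: π_2/π_1 = (7/8)/(1/8) = 7.
From π_2 · 1/9 = π_3 · 4/9: π_3/π_2 = (1/9)/(4/9) = 1/4.
Take π_1 proportional to 1; then unnormalized π = (1, 7, 7/4). Normalize by dividing by the sum 39/4:
  π = (4/39, 28/39, 7/39).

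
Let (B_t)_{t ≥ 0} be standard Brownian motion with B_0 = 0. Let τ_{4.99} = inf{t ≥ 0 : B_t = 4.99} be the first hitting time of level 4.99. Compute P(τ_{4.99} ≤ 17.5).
P(τ_{4.99} ≤ 17.5) = 2(1 − Φ(4.99/√17.5)) = 2(1 − Φ(1.1928)) ≈ 0.2329

By the reflection principle for standard BM, P(τ_b ≤ t) = 2 · P(B_t ≥ b). Since B_t ~ N(0, t), P(B_t ≥ 4.99) = 1 − Φ(4.99/√t) = 1 − Φ(4.99/√17.5) = 1 − Φ(1.1928) ≈ 0.11647. Doubling: P(τ_{4.99} ≤ 17.5) ≈ 2 · 0.11647 = 0.23294 ≈ 0.2329.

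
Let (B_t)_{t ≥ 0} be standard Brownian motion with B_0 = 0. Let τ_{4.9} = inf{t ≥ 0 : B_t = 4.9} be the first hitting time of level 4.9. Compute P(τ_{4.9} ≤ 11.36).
P(τ_{4.9} ≤ 11.36) = 2(1 − Φ(4.9/√11.36)) = 2(1 − Φ(1.4538)) ≈ 0.1460

By the reflection principle for standard BM, P(τ_b ≤ t) = 2 · P(B_t ≥ b). Since B_t ~ N(0, t), P(B_t ≥ 4.9) = 1 − Φ(4.9/√t) = 1 − Φ(4.9/√11.36) = 1 − Φ(1.4538) ≈ 0.07300. Doubling: P(τ_{4.9} ≤ 11.36) ≈ 2 · 0.07300 = 0.14600 ≈ 0.1460.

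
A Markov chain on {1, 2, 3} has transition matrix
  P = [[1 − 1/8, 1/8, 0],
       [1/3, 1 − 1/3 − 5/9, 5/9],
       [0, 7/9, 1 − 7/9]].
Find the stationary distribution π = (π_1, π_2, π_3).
π = (14/23, 21/92, 15/92)

This is a birth-death chain on three states, which satisfies detailed balance: π_1 · P_{12} = π_2 · P_{21} and π_2 · P_{23} = π_3 · P_{32}.
From π_1 · 1/8 = π_2 · 1/3: π_2/π_1 = (1/8)/(1/3) = 3/8.
From π_2 · 5/9 = π_3 · 7/9: π_3/π_2 = (5/9)/(7/9) = 5/7.
Take π_1 proportional to 1; then unnormalized π = (1, 3/8, 15/56). Normalize by dividing by the sum 23/14:
  π = (14/23, 21/92, 15/92).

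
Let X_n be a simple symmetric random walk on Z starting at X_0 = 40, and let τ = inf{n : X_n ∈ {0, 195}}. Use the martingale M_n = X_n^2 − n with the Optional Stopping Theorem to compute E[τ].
E[τ] = 6200

M_n = X_n^2 − n is a martingale (since E[X_{n+1}^2 | F_n] = X_n^2 + 1). By OST (τ has finite mean in a bounded region), E[M_τ] = E[M_0] = X_0^2 − 0 = 40^2 = 1600. Also E[M_τ] = E[X_τ^2] − E[τ]. The walk exits at 0 or 195, with P(hit 195 first) = 40/195, so E[X_τ^2] = 195^2 · 40/195 + 0 = 7800. Thus E[τ] = E[X_τ^2] − E[M_τ] = 7800 − 1600 = 6200 = 40(195 − 40) = 6200.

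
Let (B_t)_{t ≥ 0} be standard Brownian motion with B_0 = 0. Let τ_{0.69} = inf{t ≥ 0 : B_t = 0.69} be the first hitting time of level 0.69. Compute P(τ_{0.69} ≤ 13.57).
P(τ_{0.69} ≤ 13.57) = 2(1 − Φ(0.69/√13.57)) = 2(1 − Φ(0.1873)) ≈ 0.8514

By the reflection principle for standard BM, P(τ_b ≤ t) = 2 · P(B_t ≥ b). Since B_t ~ N(0, t), P(B_t ≥ 0.69) = 1 − Φ(0.69/√t) = 1 − Φ(0.69/√13.57) = 1 − Φ(0.1873) ≈ 0.42571. Doubling: P(τ_{0.69} ≤ 13.57) ≈ 2 · 0.42571 = 0.85142 ≈ 0.8514.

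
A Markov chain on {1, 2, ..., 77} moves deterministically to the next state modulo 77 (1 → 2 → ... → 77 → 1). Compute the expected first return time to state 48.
E[T_48 | X_0 = 48] = 77

The chain cycles deterministically, so starting at state 48 it returns in exactly 77 steps. Equivalently, the stationary distribution is uniform π_j = 1/77 for every state j, so by Kac's formula E[T_48] = 1/π_48 = 77.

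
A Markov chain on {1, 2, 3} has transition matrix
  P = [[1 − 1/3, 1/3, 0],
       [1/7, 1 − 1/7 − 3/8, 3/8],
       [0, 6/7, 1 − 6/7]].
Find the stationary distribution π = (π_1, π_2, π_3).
π = (48/209, 112/209, 49/209)

This is a birth-death chain on three states, which satisfies detailed balance: π_1 · P_{12} = π_2 · P_{21} and π_2 · P_{23} = π_3 · P_{32}.
From π_1 · 1/3 = π_2 · 1/7: π_2/π_1 = (1/3)/(1/7) = 7/3.
From π_2 · 3/8 = π_3 · 6/7: π_3/π_2 = (3/8)/(6/7) = 7/16.
Take π_1 proportional to 1; then unnormalized π = (1, 7/3, 49/48). Normalize by dividing by the sum 209/48:
  π = (48/209, 112/209, 49/209).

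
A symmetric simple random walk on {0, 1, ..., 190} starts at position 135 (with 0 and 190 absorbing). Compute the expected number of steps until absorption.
E[τ | X_0 = 135] = 7425

Let v_k = E[τ | X_0 = k]. Boundary: v_0 = v_190 = 0. Recurrence: v_k = 1 + (v_{k-1} + v_{k+1})/2 for 1 ≤ k ≤ 189. The particular solution to v_k − (v_{k-1} + v_{k+1})/2 = 1 is v_k = −k^2. Adding homogeneous solution A + B k and matching boundaries gives v_k = k (190 − k). Substituting k = 135: v_135 = 135 · 55 = 7425.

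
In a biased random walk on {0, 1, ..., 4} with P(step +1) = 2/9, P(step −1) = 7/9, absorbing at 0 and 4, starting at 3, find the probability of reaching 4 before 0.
P(hit 4 before 0) = (1 − (7/2)^3) / (1 − (7/2)^4) = 134/477

Let u_k denote P(reach 4 before 0 | start at k). Boundary: u_0 = 0, u_4 = 1. Recurrence: u_k = 2/9·u_{k+1} + 7/9·u_{k-1} for 1 ≤ k ≤ 3. Try u_k = A + B·r^k with r = q/p = (7/9)/(2/9) = 7/2. Substitution satisfies the recurrence; boundary conditions give:
  u_k = (1 − r^k) / (1 − r^N) = (1 − (7/2)^3) / (1 − (7/2)^4) = 134/477.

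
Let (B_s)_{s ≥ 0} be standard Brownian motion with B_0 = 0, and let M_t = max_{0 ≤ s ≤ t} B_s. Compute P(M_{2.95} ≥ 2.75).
P(M_{2.95} ≥ 2.75) = 2·P(B_{2.95} ≥ 2.75) = 2(1 − Φ(2.75/√2.95)) ≈ 0.1094

By the reflection principle for Brownian motion, P(M_t ≥ a) = 2 · P(B_t ≥ a) for a ≥ 0. Since B_t ~ N(0, t), P(B_t ≥ 2.75) = 1 − Φ(2.75/√t) = 1 − Φ(2.75/√2.95) = 1 − Φ(1.6011). So
  P(M_{2.95} ≥ 2.75) = 2(1 − Φ(1.6011)) ≈ 0.1094.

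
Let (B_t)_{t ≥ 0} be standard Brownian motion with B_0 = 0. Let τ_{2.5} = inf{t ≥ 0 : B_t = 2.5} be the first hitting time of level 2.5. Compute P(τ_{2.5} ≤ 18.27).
P(τ_{2.5} ≤ 18.27) = 2(1 − Φ(2.5/√18.27)) = 2(1 − Φ(0.5849)) ≈ 0.5586

By the reflection principle for standard BM, P(τ_b ≤ t) = 2 · P(B_t ≥ b). Since B_t ~ N(0, t), P(B_t ≥ 2.5) = 1 − Φ(2.5/√t) = 1 − Φ(2.5/√18.27) = 1 − Φ(0.5849) ≈ 0.27931. Doubling: P(τ_{2.5} ≤ 18.27) ≈ 2 · 0.27931 = 0.55862 ≈ 0.5586.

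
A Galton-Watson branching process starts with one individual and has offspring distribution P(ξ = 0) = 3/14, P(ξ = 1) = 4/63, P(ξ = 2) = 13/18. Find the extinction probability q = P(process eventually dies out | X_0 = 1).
q = 27/91

The pgf is f(s) = 3/14 + 4/63·s + 13/18·s². The extinction probability q is the smallest fixed point of f in [0, 1]. Setting s = f(s):
  13/18·s² + (4/63 − 1)·s + 3/14 = 0
  13/18·s² − (3/14 + 13/18)·s + 3/14 = 0
which factors as (s − 1)·(13/18·s − 3/14) = 0, giving roots s = 1 and s = (3/14)/(13/18) = 27/91.
Mean offspring μ = 4/63 + 2·13/18 = 95/63 > 1 (supercritical), so q < 1. The extinction probability is the smaller root: q = (3/14)/(13/18) = 27/91.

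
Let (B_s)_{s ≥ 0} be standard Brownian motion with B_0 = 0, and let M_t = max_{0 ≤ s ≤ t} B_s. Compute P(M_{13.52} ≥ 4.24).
P(M_{13.52} ≥ 4.24) = 2·P(B_{13.52} ≥ 4.24) = 2(1 − Φ(4.24/√13.52)) ≈ 0.2489

By the reflection principle for Brownian motion, P(M_t ≥ a) = 2 · P(B_t ≥ a) for a ≥ 0. Since B_t ~ N(0, t), P(B_t ≥ 4.24) = 1 − Φ(4.24/√t) = 1 − Φ(4.24/√13.52) = 1 − Φ(1.1531). So
  P(M_{13.52} ≥ 4.24) = 2(1 − Φ(1.1531)) ≈ 0.2489.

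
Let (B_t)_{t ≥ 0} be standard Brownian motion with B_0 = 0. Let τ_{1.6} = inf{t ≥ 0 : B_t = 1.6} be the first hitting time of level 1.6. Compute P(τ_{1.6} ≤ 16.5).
P(τ_{1.6} ≤ 16.5) = 2(1 − Φ(1.6/√16.5)) = 2(1 − Φ(0.3939)) ≈ 0.6937

By the reflection principle for standard BM, P(τ_b ≤ t) = 2 · P(B_t ≥ b). Since B_t ~ N(0, t), P(B_t ≥ 1.6) = 1 − Φ(1.6/√t) = 1 − Φ(1.6/√16.5) = 1 − Φ(0.3939) ≈ 0.34683. Doubling: P(τ_{1.6} ≤ 16.5) ≈ 2 · 0.34683 = 0.69366 ≈ 0.6937.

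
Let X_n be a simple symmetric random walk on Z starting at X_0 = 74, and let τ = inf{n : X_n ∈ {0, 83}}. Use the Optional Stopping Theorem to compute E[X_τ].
E[X_τ] = 74

X_n is a martingale and τ is a bounded-mean stopping time (indeed τ is finite a.s. with bounded expectation since the walk is in a bounded region). By the OST, E[X_τ] = E[X_0] = 74. Equivalently: E[X_τ] = 83 · P(hit 83 first) + 0 · P(hit 0 first) = 83 · (74/83) = 74.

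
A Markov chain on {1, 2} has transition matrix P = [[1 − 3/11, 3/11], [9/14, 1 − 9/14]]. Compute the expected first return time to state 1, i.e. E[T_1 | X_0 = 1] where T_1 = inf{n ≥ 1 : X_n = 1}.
E[T_1 | X_0 = 1] = 1/π_1 = 47/33

For an irreducible recurrent Markov chain with stationary distribution π, E[T_i | X_0 = i] = 1/π_i (Kac's formula). Here π_1 = (9/14)/(3/11 + 9/14) = (9/14)/(141/154) = 33/47, so E[T_1 | X_0 = 1] = 1/π_1 = (3/11 + 9/14)/(9/14) = (141/154)/(9/14) = 47/33.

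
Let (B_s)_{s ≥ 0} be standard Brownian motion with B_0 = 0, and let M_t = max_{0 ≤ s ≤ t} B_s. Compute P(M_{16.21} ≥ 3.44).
P(M_{16.21} ≥ 3.44) = 2·P(B_{16.21} ≥ 3.44) = 2(1 − Φ(3.44/√16.21)) ≈ 0.3929

By the reflection principle for Brownian motion, P(M_t ≥ a) = 2 · P(B_t ≥ a) for a ≥ 0. Since B_t ~ N(0, t), P(B_t ≥ 3.44) = 1 − Φ(3.44/√t) = 1 − Φ(3.44/√16.21) = 1 − Φ(0.8544). So
  P(M_{16.21} ≥ 3.44) = 2(1 − Φ(0.8544)) ≈ 0.3929.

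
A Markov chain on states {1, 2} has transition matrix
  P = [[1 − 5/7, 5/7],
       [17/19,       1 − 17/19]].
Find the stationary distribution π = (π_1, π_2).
π_1 = 119/214, π_2 = 95/214

Solve πP = π with π_1 + π_2 = 1. From πP = π: π_1 · (1 − 5/7) + π_2 · 17/19 = π_1 ⇒ π_2 · 17/19 = π_1 · 5/7 ⇒ π_2/π_1 = (5/7)/(17/19) = 95/119. Together with π_1 + π_2 = 1:
  π_1 = (17/19)/(5/7 + 17/19) = (17/19)/(214/133) = 119/214,
  π_2 = (5/7)/(5/7 + 17/19) = (5/7)/(214/133) = 95/214.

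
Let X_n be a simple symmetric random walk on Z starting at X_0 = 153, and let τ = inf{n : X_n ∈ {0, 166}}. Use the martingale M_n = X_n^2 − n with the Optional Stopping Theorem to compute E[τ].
E[τ] = 1989

M_n = X_n^2 − n is a martingale (since E[X_{n+1}^2 | F_n] = X_n^2 + 1). By OST (τ has finite mean in a bounded region), E[M_τ] = E[M_0] = X_0^2 − 0 = 153^2 = 23409. Also E[M_τ] = E[X_τ^2] − E[τ]. The walk exits at 0 or 166, with P(hit 166 first) = 153/166, so E[X_τ^2] = 166^2 · 153/166 + 0 = 25398. Thus E[τ] = E[X_τ^2] − E[M_τ] = 25398 − 23409 = 1989 = 153(166 − 153) = 1989.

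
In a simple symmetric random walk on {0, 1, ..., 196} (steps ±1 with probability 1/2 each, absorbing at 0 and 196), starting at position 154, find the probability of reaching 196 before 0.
P(hit 196 before 0) = 154/196 = 11/14

Let u_k = P(hit 196 before 0 | start at k). Then u_0 = 0, u_196 = 1, and u_k = u_{k-1}/2 + u_{k+1}/2 for 1 ≤ k ≤ 195. This harmonic recurrence is solved by u_k = k/196, giving u_154 = 154/196 = 11/14.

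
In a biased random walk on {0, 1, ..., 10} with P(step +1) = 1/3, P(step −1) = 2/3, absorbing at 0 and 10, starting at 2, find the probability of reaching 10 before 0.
P(hit 10 before 0) = (1 − (2)^2) / (1 − (2)^10) = 1/341

Let u_k denote P(reach 10 before 0 | start at k). Boundary: u_0 = 0, u_10 = 1. Recurrence: u_k = 1/3·u_{k+1} + 2/3·u_{k-1} for 1 ≤ k ≤ 9. Try u_k = A + B·r^k with r = q/p = (2/3)/(1/3) = 2. Substitution satisfies the recurrence; boundary conditions give:
  u_k = (1 − r^k) / (1 − r^N) = (1 − (2)^2) / (1 − (2)^10) = 1/341.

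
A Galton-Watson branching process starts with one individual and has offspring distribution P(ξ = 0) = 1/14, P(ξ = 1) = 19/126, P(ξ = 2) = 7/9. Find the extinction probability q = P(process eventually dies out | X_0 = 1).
q = 9/98

The pgf is f(s) = 1/14 + 19/126·s + 7/9·s². The extinction probability q is the smallest fixed point of f in [0, 1]. Setting s = f(s):
  7/9·s² + (19/126 − 1)·s + 1/14 = 0
  7/9·s² − (1/14 + 7/9)·s + 1/14 = 0
which factors as (s − 1)·(7/9·s − 1/14) = 0, giving roots s = 1 and s = (1/14)/(7/9) = 9/98.
Mean offspring μ = 19/126 + 2·7/9 = 215/126 > 1 (supercritical), so q < 1. The extinction probability is the smaller root: q = (1/14)/(7/9) = 9/98.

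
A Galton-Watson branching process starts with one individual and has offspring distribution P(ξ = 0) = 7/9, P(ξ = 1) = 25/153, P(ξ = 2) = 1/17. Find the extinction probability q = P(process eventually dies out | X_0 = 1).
q = 1

Mean offspring μ = 0·7/9 + 1·25/153 + 2·1/17 = 43/153 ≤ 1. For μ ≤ 1 with offspring not concentrated at 1, the Galton-Watson process goes extinct almost surely, so q = 1.
(Algebraic check: The pgf is f(s) = 7/9 + 25/153·s + 1/17·s². The extinction probability q is the smallest fixed point of f in [0, 1]. Setting s = f(s):
  1/17·s² + (25/153 − 1)·s + 7/9 = 0
  1/17·s² − (7/9 + 1/17)·s + 7/9 = 0
which factors as (s − 1)·(1/17·s − 7/9) = 0, giving roots s = 1 and s = (7/9)/(1/17) = 119/9. Since 119/9 ≥ 1, the smallest root in [0, 1] is s = 1.)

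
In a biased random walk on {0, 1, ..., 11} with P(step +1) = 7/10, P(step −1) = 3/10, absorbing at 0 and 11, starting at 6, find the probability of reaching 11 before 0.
P(hit 11 before 0) = (1 − (3/7)^6) / (1 − (3/7)^11) = 491268610/494287399

Let u_k denote P(reach 11 before 0 | start at k). Boundary: u_0 = 0, u_11 = 1. Recurrence: u_k = 7/10·u_{k+1} + 3/10·u_{k-1} for 1 ≤ k ≤ 10. Try u_k = A + B·r^k with r = q/p = (3/10)/(7/10) = 3/7. Substitution satisfies the recurrence; boundary conditions give:
  u_k = (1 − r^k) / (1 − r^N) = (1 − (3/7)^6) / (1 − (3/7)^11) = 491268610/494287399.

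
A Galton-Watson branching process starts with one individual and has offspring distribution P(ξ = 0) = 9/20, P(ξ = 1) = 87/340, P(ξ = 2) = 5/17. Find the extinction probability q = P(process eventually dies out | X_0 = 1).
q = 1

Mean offspring μ = 0·9/20 + 1·87/340 + 2·5/17 = 287/340 ≤ 1. For μ ≤ 1 with offspring not concentrated at 1, the Galton-Watson process goes extinct almost surely, so q = 1.
(Algebraic check: The pgf is f(s) = 9/20 + 87/340·s + 5/17·s². The extinction probability q is the smallest fixed point of f in [0, 1]. Setting s = f(s):
  5/17·s² + (87/340 − 1)·s + 9/20 = 0
  5/17·s² − (9/20 + 5/17)·s + 9/20 = 0
which factors as (s − 1)·(5/17·s − 9/20) = 0, giving roots s = 1 and s = (9/20)/(5/17) = 153/100. Since 153/100 ≥ 1, the smallest root in [0, 1] is s = 1.)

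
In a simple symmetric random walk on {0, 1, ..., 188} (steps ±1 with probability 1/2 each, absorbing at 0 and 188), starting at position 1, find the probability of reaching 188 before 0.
P(hit 188 before 0) = 1/188

Let u_k = P(hit 188 before 0 | start at k). Then u_0 = 0, u_188 = 1, and u_k = u_{k-1}/2 + u_{k+1}/2 for 1 ≤ k ≤ 187. This harmonic recurrence is solved by u_k = k/188, giving u_1 = 1/188.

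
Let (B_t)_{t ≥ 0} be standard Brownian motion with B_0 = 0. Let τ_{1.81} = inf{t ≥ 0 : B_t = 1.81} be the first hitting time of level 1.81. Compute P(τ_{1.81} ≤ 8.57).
P(τ_{1.81} ≤ 8.57) = 2(1 − Φ(1.81/√8.57)) = 2(1 − Φ(0.6183)) ≈ 0.5364

By the reflection principle for standard BM, P(τ_b ≤ t) = 2 · P(B_t ≥ b). Since B_t ~ N(0, t), P(B_t ≥ 1.81) = 1 − Φ(1.81/√t) = 1 − Φ(1.81/√8.57) = 1 − Φ(0.6183) ≈ 0.26819. Doubling: P(τ_{1.81} ≤ 8.57) ≈ 2 · 0.26819 = 0.53638 ≈ 0.5364.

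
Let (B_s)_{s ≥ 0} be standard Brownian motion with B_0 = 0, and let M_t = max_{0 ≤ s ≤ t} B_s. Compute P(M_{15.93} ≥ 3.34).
P(M_{15.93} ≥ 3.34) = 2·P(B_{15.93} ≥ 3.34) = 2(1 − Φ(3.34/√15.93)) ≈ 0.4027

By the reflection principle for Brownian motion, P(M_t ≥ a) = 2 · P(B_t ≥ a) for a ≥ 0. Since B_t ~ N(0, t), P(B_t ≥ 3.34) = 1 − Φ(3.34/√t) = 1 − Φ(3.34/√15.93) = 1 − Φ(0.8368). So
  P(M_{15.93} ≥ 3.34) = 2(1 − Φ(0.8368)) ≈ 0.4027.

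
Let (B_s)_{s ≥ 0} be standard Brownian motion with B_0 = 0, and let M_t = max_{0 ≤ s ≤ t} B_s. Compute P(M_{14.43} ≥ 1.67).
P(M_{14.43} ≥ 1.67) = 2·P(B_{14.43} ≥ 1.67) = 2(1 − Φ(1.67/√14.43)) ≈ 0.6602

By the reflection principle for Brownian motion, P(M_t ≥ a) = 2 · P(B_t ≥ a) for a ≥ 0. Since B_t ~ N(0, t), P(B_t ≥ 1.67) = 1 − Φ(1.67/√t) = 1 − Φ(1.67/√14.43) = 1 − Φ(0.4396). So
  P(M_{14.43} ≥ 1.67) = 2(1 − Φ(0.4396)) ≈ 0.6602.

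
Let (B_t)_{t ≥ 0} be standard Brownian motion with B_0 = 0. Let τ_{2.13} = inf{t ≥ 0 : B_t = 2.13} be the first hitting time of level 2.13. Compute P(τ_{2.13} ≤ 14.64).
P(τ_{2.13} ≤ 14.64) = 2(1 − Φ(2.13/√14.64)) = 2(1 − Φ(0.5567)) ≈ 0.5777

By the reflection principle for standard BM, P(τ_b ≤ t) = 2 · P(B_t ≥ b). Since B_t ~ N(0, t), P(B_t ≥ 2.13) = 1 − Φ(2.13/√t) = 1 − Φ(2.13/√14.64) = 1 − Φ(0.5567) ≈ 0.28887. Doubling: P(τ_{2.13} ≤ 14.64) ≈ 2 · 0.28887 = 0.57774 ≈ 0.5777.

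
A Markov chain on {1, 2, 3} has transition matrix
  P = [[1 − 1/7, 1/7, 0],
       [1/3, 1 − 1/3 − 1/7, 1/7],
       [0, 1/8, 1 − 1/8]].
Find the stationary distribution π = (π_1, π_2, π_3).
π = (49/94, 21/94, 12/47)

This is a birth-death chain on three states, which satisfies detailed balance: π_1 · P_{12} = π_2 · P_{21} and π_2 · P_{23} = π_3 · P_{32}.
From π_1 · 1/7 = π_2 · 1/3: π_2/π_1 = (1/7)/(1/3) = 3/7.
From π_2 · 1/7 = π_3 · 1/8: π_3/π_2 = (1/7)/(1/8) = 8/7.
Take π_1 proportional to 1; then unnormalized π = (1, 3/7, 24/49). Normalize by dividing by the sum 94/49:
  π = (49/94, 21/94, 12/47).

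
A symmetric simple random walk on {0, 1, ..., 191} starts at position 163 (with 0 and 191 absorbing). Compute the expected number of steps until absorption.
E[τ | X_0 = 163] = 4564

Let v_k = E[τ | X_0 = k]. Boundary: v_0 = v_191 = 0. Recurrence: v_k = 1 + (v_{k-1} + v_{k+1})/2 for 1 ≤ k ≤ 190. The particular solution to v_k − (v_{k-1} + v_{k+1})/2 = 1 is v_k = −k^2. Adding homogeneous solution A + B k and matching boundaries gives v_k = k (191 − k). Substituting k = 163: v_163 = 163 · 28 = 4564.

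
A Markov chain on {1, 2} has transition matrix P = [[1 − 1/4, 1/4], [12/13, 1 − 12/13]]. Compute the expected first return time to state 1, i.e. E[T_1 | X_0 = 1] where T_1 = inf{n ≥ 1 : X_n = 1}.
E[T_1 | X_0 = 1] = 1/π_1 = 61/48

For an irreducible recurrent Markov chain with stationary distribution π, E[T_i | X_0 = i] = 1/π_i (Kac's formula). Here π_1 = (12/13)/(1/4 + 12/13) = (12/13)/(61/52) = 48/61, so E[T_1 | X_0 = 1] = 1/π_1 = (1/4 + 12/13)/(12/13) = (61/52)/(12/13) = 61/48.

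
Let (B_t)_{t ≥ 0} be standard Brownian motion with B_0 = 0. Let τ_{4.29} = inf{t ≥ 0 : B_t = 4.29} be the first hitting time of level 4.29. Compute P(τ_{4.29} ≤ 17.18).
P(τ_{4.29} ≤ 17.18) = 2(1 − Φ(4.29/√17.18)) = 2(1 − Φ(1.0350)) ≈ 0.3007

By the reflection principle for standard BM, P(τ_b ≤ t) = 2 · P(B_t ≥ b). Since B_t ~ N(0, t), P(B_t ≥ 4.29) = 1 − Φ(4.29/√t) = 1 − Φ(4.29/√17.18) = 1 − Φ(1.0350) ≈ 0.15033. Doubling: P(τ_{4.29} ≤ 17.18) ≈ 2 · 0.15033 = 0.30066 ≈ 0.3007.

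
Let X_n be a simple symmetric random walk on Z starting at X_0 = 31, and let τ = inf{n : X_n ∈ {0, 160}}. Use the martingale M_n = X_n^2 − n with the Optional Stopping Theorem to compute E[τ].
E[τ] = 3999

M_n = X_n^2 − n is a martingale (since E[X_{n+1}^2 | F_n] = X_n^2 + 1). By OST (τ has finite mean in a bounded region), E[M_τ] = E[M_0] = X_0^2 − 0 = 31^2 = 961. Also E[M_τ] = E[X_τ^2] − E[τ]. The walk exits at 0 or 160, with P(hit 160 first) = 31/160, so E[X_τ^2] = 160^2 · 31/160 + 0 = 4960. Thus E[τ] = E[X_τ^2] − E[M_τ] = 4960 − 961 = 3999 = 31(160 − 31) = 3999.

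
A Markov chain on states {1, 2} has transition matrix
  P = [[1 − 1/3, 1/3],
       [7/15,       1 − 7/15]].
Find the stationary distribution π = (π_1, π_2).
π_1 = 7/12, π_2 = 5/12

Solve πP = π with π_1 + π_2 = 1. From πP = π: π_1 · (1 − 1/3) + π_2 · 7/15 = π_1 ⇒ π_2 · 7/15 = π_1 · 1/3 ⇒ π_2/π_1 = (1/3)/(7/15) = 5/7. Together with π_1 + π_2 = 1:
  π_1 = (7/15)/(1/3 + 7/15) = (7/15)/(4/5) = 7/12,
  π_2 = (1/3)/(1/3 + 7/15) = (1/3)/(4/5) = 5/12.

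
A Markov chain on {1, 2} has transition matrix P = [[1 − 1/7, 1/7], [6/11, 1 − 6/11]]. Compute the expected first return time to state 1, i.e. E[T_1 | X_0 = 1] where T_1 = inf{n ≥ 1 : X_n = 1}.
E[T_1 | X_0 = 1] = 1/π_1 = 53/42

For an irreducible recurrent Markov chain with stationary distribution π, E[T_i | X_0 = i] = 1/π_i (Kac's formula). Here π_1 = (6/11)/(1/7 + 6/11) = (6/11)/(53/77) = 42/53, so E[T_1 | X_0 = 1] = 1/π_1 = (1/7 + 6/11)/(6/11) = (53/77)/(6/11) = 53/42.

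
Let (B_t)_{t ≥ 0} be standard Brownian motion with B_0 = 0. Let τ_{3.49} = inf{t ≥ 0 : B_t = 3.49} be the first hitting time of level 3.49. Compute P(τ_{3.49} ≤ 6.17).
P(τ_{3.49} ≤ 6.17) = 2(1 − Φ(3.49/√6.17)) = 2(1 − Φ(1.4050)) ≈ 0.1600

By the reflection principle for standard BM, P(τ_b ≤ t) = 2 · P(B_t ≥ b). Since B_t ~ N(0, t), P(B_t ≥ 3.49) = 1 − Φ(3.49/√t) = 1 − Φ(3.49/√6.17) = 1 − Φ(1.4050) ≈ 0.08001. Doubling: P(τ_{3.49} ≤ 6.17) ≈ 2 · 0.08001 = 0.16002 ≈ 0.1600.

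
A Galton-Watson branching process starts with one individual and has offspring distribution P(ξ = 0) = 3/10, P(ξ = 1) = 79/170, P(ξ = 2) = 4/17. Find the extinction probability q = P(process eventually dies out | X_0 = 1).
q = 1

Mean offspring μ = 0·3/10 + 1·79/170 + 2·4/17 = 159/170 ≤ 1. For μ ≤ 1 with offspring not concentrated at 1, the Galton-Watson process goes extinct almost surely, so q = 1.
(Algebraic check: The pgf is f(s) = 3/10 + 79/170·s + 4/17·s². The extinction probability q is the smallest fixed point of f in [0, 1]. Setting s = f(s):
  4/17·s² + (79/170 − 1)·s + 3/10 = 0
  4/17·s² − (3/10 + 4/17)·s + 3/10 = 0
which factors as (s − 1)·(4/17·s − 3/10) = 0, giving roots s = 1 and s = (3/10)/(4/17) = 51/40. Since 51/40 ≥ 1, the smallest root in [0, 1] is s = 1.)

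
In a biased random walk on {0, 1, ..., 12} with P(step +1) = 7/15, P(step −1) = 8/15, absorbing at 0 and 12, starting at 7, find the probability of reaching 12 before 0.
P(hit 12 before 0) = (1 − (8/7)^7) / (1 − (8/7)^12) = 21405546463/54878189535

Let u_k denote P(reach 12 before 0 | start at k). Boundary: u_0 = 0, u_12 = 1. Recurrence: u_k = 7/15·u_{k+1} + 8/15·u_{k-1} for 1 ≤ k ≤ 11. Try u_k = A + B·r^k with r = q/p = (8/15)/(7/15) = 8/7. Substitution satisfies the recurrence; boundary conditions give:
  u_k = (1 − r^k) / (1 − r^N) = (1 − (8/7)^7) / (1 − (8/7)^12) = 21405546463/54878189535.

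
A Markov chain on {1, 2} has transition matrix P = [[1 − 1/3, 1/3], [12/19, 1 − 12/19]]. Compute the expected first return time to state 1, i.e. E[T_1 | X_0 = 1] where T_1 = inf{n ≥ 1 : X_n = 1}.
E[T_1 | X_0 = 1] = 1/π_1 = 55/36

For an irreducible recurrent Markov chain with stationary distribution π, E[T_i | X_0 = i] = 1/π_i (Kac's formula). Here π_1 = (12/19)/(1/3 + 12/19) = (12/19)/(55/57) = 36/55, so E[T_1 | X_0 = 1] = 1/π_1 = (1/3 + 12/19)/(12/19) = (55/57)/(12/19) = 55/36.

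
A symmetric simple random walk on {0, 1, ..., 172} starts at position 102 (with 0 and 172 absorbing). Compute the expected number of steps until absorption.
E[τ | X_0 = 102] = 7140

Let v_k = E[τ | X_0 = k]. Boundary: v_0 = v_172 = 0. Recurrence: v_k = 1 + (v_{k-1} + v_{k+1})/2 for 1 ≤ k ≤ 171. The particular solution to v_k − (v_{k-1} + v_{k+1})/2 = 1 is v_k = −k^2. Adding homogeneous solution A + B k and matching boundaries gives v_k = k (172 − k). Substituting k = 102: v_102 = 102 · 70 = 7140.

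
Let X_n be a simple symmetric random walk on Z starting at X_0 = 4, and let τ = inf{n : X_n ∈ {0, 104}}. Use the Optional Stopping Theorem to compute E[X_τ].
E[X_τ] = 4

X_n is a martingale and τ is a bounded-mean stopping time (indeed τ is finite a.s. with bounded expectation since the walk is in a bounded region). By the OST, E[X_τ] = E[X_0] = 4. Equivalently: E[X_τ] = 104 · P(hit 104 first) + 0 · P(hit 0 first) = 104 · (4/104) = 4.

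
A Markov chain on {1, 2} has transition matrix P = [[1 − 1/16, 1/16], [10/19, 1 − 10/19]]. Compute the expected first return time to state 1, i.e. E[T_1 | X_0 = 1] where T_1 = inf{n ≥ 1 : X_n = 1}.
E[T_1 | X_0 = 1] = 1/π_1 = 179/160

For an irreducible recurrent Markov chain with stationary distribution π, E[T_i | X_0 = i] = 1/π_i (Kac's formula). Here π_1 = (10/19)/(1/16 + 10/19) = (10/19)/(179/304) = 160/179, so E[T_1 | X_0 = 1] = 1/π_1 = (1/16 + 10/19)/(10/19) = (179/304)/(10/19) = 179/160.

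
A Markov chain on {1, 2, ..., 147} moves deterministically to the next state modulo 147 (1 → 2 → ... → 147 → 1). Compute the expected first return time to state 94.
E[T_94 | X_0 = 94] = 147

The chain cycles deterministically, so starting at state 94 it returns in exactly 147 steps. Equivalently, the stationary distribution is uniform π_j = 1/147 for every state j, so by Kac's formula E[T_94] = 1/π_94 = 147.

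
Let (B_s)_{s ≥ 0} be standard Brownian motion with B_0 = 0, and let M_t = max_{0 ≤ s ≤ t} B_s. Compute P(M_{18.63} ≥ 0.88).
P(M_{18.63} ≥ 0.88) = 2·P(B_{18.63} ≥ 0.88) = 2(1 − Φ(0.88/√18.63)) ≈ 0.8384

By the reflection principle for Brownian motion, P(M_t ≥ a) = 2 · P(B_t ≥ a) for a ≥ 0. Since B_t ~ N(0, t), P(B_t ≥ 0.88) = 1 − Φ(0.88/√t) = 1 − Φ(0.88/√18.63) = 1 − Φ(0.2039). So
  P(M_{18.63} ≥ 0.88) = 2(1 − Φ(0.2039)) ≈ 0.8384.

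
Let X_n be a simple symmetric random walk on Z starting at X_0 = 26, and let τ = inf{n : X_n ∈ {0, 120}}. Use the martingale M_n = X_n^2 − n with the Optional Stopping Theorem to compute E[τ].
E[τ] = 2444

M_n = X_n^2 − n is a martingale (since E[X_{n+1}^2 | F_n] = X_n^2 + 1). By OST (τ has finite mean in a bounded region), E[M_τ] = E[M_0] = X_0^2 − 0 = 26^2 = 676. Also E[M_τ] = E[X_τ^2] − E[τ]. The walk exits at 0 or 120, with P(hit 120 first) = 26/120, so E[X_τ^2] = 120^2 · 26/120 + 0 = 3120. Thus E[τ] = E[X_τ^2] − E[M_τ] = 3120 − 676 = 2444 = 26(120 − 26) = 2444.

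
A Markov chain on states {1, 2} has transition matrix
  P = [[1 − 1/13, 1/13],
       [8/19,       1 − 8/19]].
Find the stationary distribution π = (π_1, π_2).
π_1 = 104/123, π_2 = 19/123

Solve πP = π with π_1 + π_2 = 1. From πP = π: π_1 · (1 − 1/13) + π_2 · 8/19 = π_1 ⇒ π_2 · 8/19 = π_1 · 1/13 ⇒ π_2/π_1 = (1/13)/(8/19) = 19/104. Together with π_1 + π_2 = 1:
  π_1 = (8/19)/(1/13 + 8/19) = (8/19)/(123/247) = 104/123,
  π_2 = (1/13)/(1/13 + 8/19) = (1/13)/(123/247) = 19/123.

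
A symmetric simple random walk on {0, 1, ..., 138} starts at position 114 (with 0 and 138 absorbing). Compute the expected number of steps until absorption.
E[τ | X_0 = 114] = 2736

Let v_k = E[τ | X_0 = k]. Boundary: v_0 = v_138 = 0. Recurrence: v_k = 1 + (v_{k-1} + v_{k+1})/2 for 1 ≤ k ≤ 137. The particular solution to v_k − (v_{k-1} + v_{k+1})/2 = 1 is v_k = −k^2. Adding homogeneous solution A + B k and matching boundaries gives v_k = k (138 − k). Substituting k = 114: v_114 = 114 · 24 = 2736.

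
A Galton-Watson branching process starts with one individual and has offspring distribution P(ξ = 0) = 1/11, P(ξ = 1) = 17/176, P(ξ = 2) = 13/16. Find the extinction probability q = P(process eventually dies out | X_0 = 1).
q = 16/143

The pgf is f(s) = 1/11 + 17/176·s + 13/16·s². The extinction probability q is the smallest fixed point of f in [0, 1]. Setting s = f(s):
  13/16·s² + (17/176 − 1)·s + 1/11 = 0
  13/16·s² − (1/11 + 13/16)·s + 1/11 = 0
which factors as (s − 1)·(13/16·s − 1/11) = 0, giving roots s = 1 and s = (1/11)/(13/16) = 16/143.
Mean offspring μ = 17/176 + 2·13/16 = 303/176 > 1 (supercritical), so q < 1. The extinction probability is the smaller root: q = (1/11)/(13/16) = 16/143.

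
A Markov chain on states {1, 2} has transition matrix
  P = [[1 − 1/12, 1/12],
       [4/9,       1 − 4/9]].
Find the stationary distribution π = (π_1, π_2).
π_1 = 16/19, π_2 = 3/19

Solve πP = π with π_1 + π_2 = 1. From πP = π: π_1 · (1 − 1/12) + π_2 · 4/9 = π_1 ⇒ π_2 · 4/9 = π_1 · 1/12 ⇒ π_2/π_1 = (1/12)/(4/9) = 3/16. Together with π_1 + π_2 = 1:
  π_1 = (4/9)/(1/12 + 4/9) = (4/9)/(19/36) = 16/19,
  π_2 = (1/12)/(1/12 + 4/9) = (1/12)/(19/36) = 3/19.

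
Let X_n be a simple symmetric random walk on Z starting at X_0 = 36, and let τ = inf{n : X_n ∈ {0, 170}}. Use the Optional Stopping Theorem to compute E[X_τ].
E[X_τ] = 36

X_n is a martingale and τ is a bounded-mean stopping time (indeed τ is finite a.s. with bounded expectation since the walk is in a bounded region). By the OST, E[X_τ] = E[X_0] = 36. Equivalently: E[X_τ] = 170 · P(hit 170 first) + 0 · P(hit 0 first) = 170 · (36/170) = 36.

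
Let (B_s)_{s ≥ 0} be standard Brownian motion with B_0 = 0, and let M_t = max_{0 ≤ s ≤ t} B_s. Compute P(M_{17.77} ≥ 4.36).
P(M_{17.77} ≥ 4.36) = 2·P(B_{17.77} ≥ 4.36) = 2(1 − Φ(4.36/√17.77)) ≈ 0.3010

By the reflection principle for Brownian motion, P(M_t ≥ a) = 2 · P(B_t ≥ a) for a ≥ 0. Since B_t ~ N(0, t), P(B_t ≥ 4.36) = 1 − Φ(4.36/√t) = 1 − Φ(4.36/√17.77) = 1 − Φ(1.0343). So
  P(M_{17.77} ≥ 4.36) = 2(1 − Φ(1.0343)) ≈ 0.3010.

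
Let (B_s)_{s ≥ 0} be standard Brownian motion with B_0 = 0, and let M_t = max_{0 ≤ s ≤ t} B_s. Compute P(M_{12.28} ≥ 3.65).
P(M_{12.28} ≥ 3.65) = 2·P(B_{12.28} ≥ 3.65) = 2(1 − Φ(3.65/√12.28)) ≈ 0.2976

By the reflection principle for Brownian motion, P(M_t ≥ a) = 2 · P(B_t ≥ a) for a ≥ 0. Since B_t ~ N(0, t), P(B_t ≥ 3.65) = 1 − Φ(3.65/√t) = 1 − Φ(3.65/√12.28) = 1 − Φ(1.0416). So
  P(M_{12.28} ≥ 3.65) = 2(1 − Φ(1.0416)) ≈ 0.2976.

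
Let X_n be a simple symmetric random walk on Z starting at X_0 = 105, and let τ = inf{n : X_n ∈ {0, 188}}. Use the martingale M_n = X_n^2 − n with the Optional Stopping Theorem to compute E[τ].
E[τ] = 8715

M_n = X_n^2 − n is a martingale (since E[X_{n+1}^2 | F_n] = X_n^2 + 1). By OST (τ has finite mean in a bounded region), E[M_τ] = E[M_0] = X_0^2 − 0 = 105^2 = 11025. Also E[M_τ] = E[X_τ^2] − E[τ]. The walk exits at 0 or 188, with P(hit 188 first) = 105/188, so E[X_τ^2] = 188^2 · 105/188 + 0 = 19740. Thus E[τ] = E[X_τ^2] − E[M_τ] = 19740 − 11025 = 8715 = 105(188 − 105) = 8715.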